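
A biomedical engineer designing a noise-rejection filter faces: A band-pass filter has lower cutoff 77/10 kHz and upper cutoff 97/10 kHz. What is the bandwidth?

Bandwidth = f_high - f_low
= 97/10 kHz - 77/10 kHz = 2 kHz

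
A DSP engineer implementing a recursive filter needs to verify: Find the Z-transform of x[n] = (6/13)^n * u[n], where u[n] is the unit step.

The Z-transform of a^n * u[n] is z/(z-a) for |z| > |a|.
Here a = 6/13, so X(z) = z/(z - (6/13)) = 13z/(13z - 6)
ROC: |z| > 6/13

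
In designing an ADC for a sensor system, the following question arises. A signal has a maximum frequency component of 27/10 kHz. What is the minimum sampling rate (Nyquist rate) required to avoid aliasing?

By the Nyquist-Shannon sampling theorem,
the minimum sampling rate (Nyquist rate) must be at least 2 * f_max.
Nyquist rate = 2 * 27/10 kHz = 27/5 kHz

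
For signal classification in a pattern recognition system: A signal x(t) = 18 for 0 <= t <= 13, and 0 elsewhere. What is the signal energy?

Energy = integral of |x(t)|^2 dt over the signal duration
= 18^2 * 13 = 324 * 13 = 4212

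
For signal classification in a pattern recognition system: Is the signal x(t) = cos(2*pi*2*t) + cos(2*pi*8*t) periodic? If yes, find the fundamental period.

f1 = 2 Hz, f2 = 8 Hz
Period T1 = 1/2, T2 = 1/8
Ratio T1/T2 = 8/2, which is rational.
The signal is periodic with fundamental period T = 1/GCD(2,8) = 1/2 s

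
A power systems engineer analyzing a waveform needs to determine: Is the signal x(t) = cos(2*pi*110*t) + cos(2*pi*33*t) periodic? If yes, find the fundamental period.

f1 = 110 Hz, f2 = 33 Hz
Period T1 = 1/110, T2 = 1/33
Ratio T1/T2 = 33/110, which is rational.
The signal is periodic with fundamental period T = 1/GCD(110,33) = 1/11 s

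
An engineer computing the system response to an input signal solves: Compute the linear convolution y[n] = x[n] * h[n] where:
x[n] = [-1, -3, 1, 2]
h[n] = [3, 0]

y[n] = sum_k x[k]*h[n-k]. Output length = len(x) + len(h) - 1 = 4 + 2 - 1 = 5.
y[0] = -1*3 = -3
y[1] = -3*3 + -1*0 = -9
y[2] = 1*3 + -3*0 = 3
y[3] = 2*3 + 1*0 = 6
y[4] = 2*0 = 0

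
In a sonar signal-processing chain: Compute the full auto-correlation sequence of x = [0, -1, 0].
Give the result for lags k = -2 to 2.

r_xx[k] = sum_m x[m]*x[m+k], indexed from 0, for k = -2 to 2:
  r_xx[-2] = x[2]*x[0] = 0
  r_xx[-1] = x[1]*x[0] + x[2]*x[1] = 0
  r_xx[0] = x[0]*x[0] + x[1]*x[1] + x[2]*x[2] = 1
  r_xx[1] = x[0]*x[1] + x[1]*x[2] = 0
  r_xx[2] = x[0]*x[2] = 0
r_xx = [0, 0, 1, 0, 0]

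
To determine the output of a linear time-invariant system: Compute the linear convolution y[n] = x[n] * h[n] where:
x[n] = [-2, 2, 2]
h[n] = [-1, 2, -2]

y[n] = sum_k x[k]*h[n-k]. Output length = len(x) + len(h) - 1 = 3 + 3 - 1 = 5.
y[0] = -2*-1 = 2
y[1] = 2*-1 + -2*2 = -6
y[2] = 2*-1 + 2*2 + -2*-2 = 6
y[3] = 2*2 + 2*-2 = 0
y[4] = 2*-2 = -4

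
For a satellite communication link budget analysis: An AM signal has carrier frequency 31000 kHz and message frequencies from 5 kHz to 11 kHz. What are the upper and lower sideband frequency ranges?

Upper sideband (USB) = fc + [fm_low, fm_high] = 31000 + [5, 11] = [31005, 31011] kHz
Lower sideband (LSB) = fc - [fm_high, fm_low] = 31000 - [11, 5] = [30989, 30995] kHz
Total occupied spectrum: 30989 kHz to 31011 kHz (plus carrier at 31000 kHz)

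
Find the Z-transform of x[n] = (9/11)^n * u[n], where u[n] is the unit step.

The Z-transform of a^n * u[n] is z/(z-a) for |z| > |a|.
Here a = 9/11, so X(z) = z/(z - (9/11)) = 11z/(11z - 9)
ROC: |z| > 9/11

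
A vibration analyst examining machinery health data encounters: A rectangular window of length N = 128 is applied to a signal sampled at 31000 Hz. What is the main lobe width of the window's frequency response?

For a rectangular window of length N,
the main lobe width in frequency is 2*f_s/N.
= 2*31000/128 = 3875/8 Hz
This determines the minimum frequency separation for resolving two sinusoids.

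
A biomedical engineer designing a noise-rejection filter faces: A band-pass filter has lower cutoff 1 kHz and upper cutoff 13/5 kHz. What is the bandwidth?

Bandwidth = f_high - f_low
= 13/5 kHz - 1 kHz = 8/5 kHz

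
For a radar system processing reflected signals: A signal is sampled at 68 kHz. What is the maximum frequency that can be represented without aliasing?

The maximum frequency that can be represented without aliasing
is the Nyquist frequency: f_max = f_s / 2 = 68 kHz / 2 = 34 kHz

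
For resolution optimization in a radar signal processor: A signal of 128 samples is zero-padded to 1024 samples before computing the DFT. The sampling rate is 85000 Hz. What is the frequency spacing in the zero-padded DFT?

Original DFT: N = 128, resolution = f_s/N = 85000/128 = 10625/16 Hz
Zero-padded DFT: N = 1024, resolution = f_s/N = 85000/1024 = 10625/128 Hz
Zero-padding interpolates the spectrum (finer frequency grid)
but does NOT improve the true spectral resolution (ability to resolve close frequencies).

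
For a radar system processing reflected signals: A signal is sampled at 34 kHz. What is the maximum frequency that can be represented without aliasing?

The maximum frequency that can be represented without aliasing
is the Nyquist frequency: f_max = f_s / 2 = 34 kHz / 2 = 17 kHz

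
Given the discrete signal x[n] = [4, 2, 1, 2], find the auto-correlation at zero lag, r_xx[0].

The auto-correlation at zero lag r_xx[0] equals the signal energy.
r_xx[0] = sum of x[n]^2 = 4^2 + 2^2 + 1^2 + 2^2
= 16 + 4 + 1 + 4 = 25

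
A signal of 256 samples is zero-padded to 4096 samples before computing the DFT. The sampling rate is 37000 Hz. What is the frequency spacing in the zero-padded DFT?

Original DFT: N = 256, resolution = f_s/N = 37000/256 = 4625/32 Hz
Zero-padded DFT: N = 4096, resolution = f_s/N = 37000/4096 = 4625/512 Hz
Zero-padding interpolates the spectrum (finer frequency grid)
but does NOT improve the true spectral resolution (ability to resolve close frequencies).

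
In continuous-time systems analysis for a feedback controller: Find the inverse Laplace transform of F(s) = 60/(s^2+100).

Standard pair: w/(s^2+w^2) <-> sin(wt)*u(t)
Recognize w^2 = 100, so w = 10; numerator 60 = 6*10.
f(t) = 6*sin(10t)*u(t)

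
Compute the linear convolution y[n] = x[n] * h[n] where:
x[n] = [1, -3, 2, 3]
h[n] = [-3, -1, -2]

y[n] = sum_k x[k]*h[n-k]. Output length = len(x) + len(h) - 1 = 4 + 3 - 1 = 6.
y[0] = 1*-3 = -3
y[1] = -3*-3 + 1*-1 = 8
y[2] = 2*-3 + -3*-1 + 1*-2 = -5
y[3] = 3*-3 + 2*-1 + -3*-2 = -5
y[4] = 3*-1 + 2*-2 = -7
y[5] = 3*-2 = -6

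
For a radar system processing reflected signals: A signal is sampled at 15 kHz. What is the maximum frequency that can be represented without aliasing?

The maximum frequency that can be represented without aliasing
is the Nyquist frequency: f_max = f_s / 2 = 15 kHz / 2 = 15/2 kHz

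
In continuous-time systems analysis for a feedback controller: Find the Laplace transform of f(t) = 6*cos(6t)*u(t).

Standard pair: cos(wt)*u(t) <-> s/(s^2+w^2)
With w = 6: L{6*cos(6t)*u(t)} = 6s/(s^2+36)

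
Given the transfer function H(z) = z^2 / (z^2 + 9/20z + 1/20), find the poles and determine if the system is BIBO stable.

Poles are roots of the denominator: z^2 + 9/20z + 1/20 = 0.
Quadratic formula: z = [-(9/20) +/- sqrt((9/20)^2 - 4*(1/20))] / 2
Discriminant = 81/400 - 1/5 = 1/400; sqrt = 1/20.
z = (-9/20 +/- 1/20) / 2 => z = -1/5 or z = -1/4.
|p1| = 1/4, |p2| = 1/5.
For BIBO stability, all poles must lie inside the unit circle (|p| < 1).
System is STABLE since both |p| < 1.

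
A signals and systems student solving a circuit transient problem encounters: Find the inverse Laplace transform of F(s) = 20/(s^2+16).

Standard pair: w/(s^2+w^2) <-> sin(wt)*u(t)
Recognize w^2 = 16, so w = 4; numerator 20 = 5*4.
f(t) = 5*sin(4t)*u(t)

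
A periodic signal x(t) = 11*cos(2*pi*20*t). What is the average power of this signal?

Average power of A*cos(wt) is A^2/2.
P = 11^2 / 2 = 121/2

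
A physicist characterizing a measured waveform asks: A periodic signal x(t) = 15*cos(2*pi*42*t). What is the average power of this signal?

Average power of A*cos(wt) is A^2/2.
P = 15^2 / 2 = 225/2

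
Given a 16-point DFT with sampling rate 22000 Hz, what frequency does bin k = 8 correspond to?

The frequency of DFT bin k is: f_k = k * f_s / N
f_8 = 8 * 22000 / 16 = 11000 Hz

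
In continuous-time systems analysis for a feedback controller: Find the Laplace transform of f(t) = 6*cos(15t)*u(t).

Standard pair: cos(wt)*u(t) <-> s/(s^2+w^2)
With w = 15: L{6*cos(15t)*u(t)} = 6s/(s^2+225)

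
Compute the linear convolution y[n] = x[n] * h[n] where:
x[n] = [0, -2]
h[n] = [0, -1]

y[n] = sum_k x[k]*h[n-k]. Output length = len(x) + len(h) - 1 = 2 + 2 - 1 = 3.
y[0] = 0*0 = 0
y[1] = -2*0 + 0*-1 = 0
y[2] = -2*-1 = 2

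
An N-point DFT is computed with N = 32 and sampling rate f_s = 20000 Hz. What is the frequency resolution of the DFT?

DFT frequency resolution = f_s / N
= 20000 / 32 = 625 Hz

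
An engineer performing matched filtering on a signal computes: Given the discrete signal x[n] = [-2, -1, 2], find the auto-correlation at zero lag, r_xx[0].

The auto-correlation at zero lag r_xx[0] equals the signal energy.
r_xx[0] = sum of x[n]^2 = (-2)^2 + (-1)^2 + 2^2
= 4 + 1 + 4 = 9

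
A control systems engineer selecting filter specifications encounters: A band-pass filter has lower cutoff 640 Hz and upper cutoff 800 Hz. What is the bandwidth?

Bandwidth = f_high - f_low
= 800 Hz - 640 Hz = 160 Hz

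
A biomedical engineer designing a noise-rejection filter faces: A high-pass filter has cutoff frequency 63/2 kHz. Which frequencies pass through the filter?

A high-pass filter passes all frequencies above the cutoff frequency 63/2 kHz and attenuates lower frequencies.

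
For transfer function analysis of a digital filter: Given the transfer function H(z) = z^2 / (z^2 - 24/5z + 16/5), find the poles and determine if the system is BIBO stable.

Poles are roots of the denominator: z^2 - 24/5z + 16/5 = 0.
Quadratic formula: z = [-(-24/5) +/- sqrt((-24/5)^2 - 4*(16/5))] / 2
Discriminant = 576/25 - 64/5 = 256/25; sqrt = 16/5.
z = (24/5 +/- 16/5) / 2 => z = 4 or z = 4/5.
|p1| = 4, |p2| = 4/5.
For BIBO stability, all poles must lie inside the unit circle (|p| < 1).
System is UNSTABLE since at least one |p| >= 1.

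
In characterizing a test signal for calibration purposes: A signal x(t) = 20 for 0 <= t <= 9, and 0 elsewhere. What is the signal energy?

Energy = integral of |x(t)|^2 dt over the signal duration
= 20^2 * 9 = 400 * 9 = 3600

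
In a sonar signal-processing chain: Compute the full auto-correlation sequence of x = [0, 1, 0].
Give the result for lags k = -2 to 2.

r_xx[k] = sum_m x[m]*x[m+k], indexed from 0, for k = -2 to 2:
  r_xx[-2] = x[2]*x[0] = 0
  r_xx[-1] = x[1]*x[0] + x[2]*x[1] = 0
  r_xx[0] = x[0]*x[0] + x[1]*x[1] + x[2]*x[2] = 1
  r_xx[1] = x[0]*x[1] + x[1]*x[2] = 0
  r_xx[2] = x[0]*x[2] = 0
r_xx = [0, 0, 1, 0, 0]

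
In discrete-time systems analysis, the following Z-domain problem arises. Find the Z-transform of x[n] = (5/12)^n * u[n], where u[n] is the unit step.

The Z-transform of a^n * u[n] is z/(z-a) for |z| > |a|.
Here a = 5/12, so X(z) = z/(z - (5/12)) = 12z/(12z - 5)
ROC: |z| > 5/12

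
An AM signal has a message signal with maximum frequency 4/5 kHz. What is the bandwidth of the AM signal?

In AM (double-sideband), the bandwidth is twice the message frequency.
BW = 2 * f_m = 2 * 4/5 kHz = 8/5 kHz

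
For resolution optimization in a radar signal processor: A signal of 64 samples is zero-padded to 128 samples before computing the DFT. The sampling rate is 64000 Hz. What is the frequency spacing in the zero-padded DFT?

Original DFT: N = 64, resolution = f_s/N = 64000/64 = 1000 Hz
Zero-padded DFT: N = 128, resolution = f_s/N = 64000/128 = 500 Hz
Zero-padding interpolates the spectrum (finer frequency grid)
but does NOT improve the true spectral resolution (ability to resolve close frequencies).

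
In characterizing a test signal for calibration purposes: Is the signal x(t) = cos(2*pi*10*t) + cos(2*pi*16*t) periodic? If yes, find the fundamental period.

f1 = 10 Hz, f2 = 16 Hz
Period T1 = 1/10, T2 = 1/16
Ratio T1/T2 = 16/10, which is rational.
The signal is periodic with fundamental period T = 1/GCD(10,16) = 1/2 s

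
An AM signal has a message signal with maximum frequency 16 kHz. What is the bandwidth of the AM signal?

In AM (double-sideband), the bandwidth is twice the message frequency.
BW = 2 * f_m = 2 * 16 kHz = 32 kHz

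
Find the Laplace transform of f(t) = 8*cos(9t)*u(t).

Standard pair: cos(wt)*u(t) <-> s/(s^2+w^2)
With w = 9: L{8*cos(9t)*u(t)} = 8s/(s^2+81)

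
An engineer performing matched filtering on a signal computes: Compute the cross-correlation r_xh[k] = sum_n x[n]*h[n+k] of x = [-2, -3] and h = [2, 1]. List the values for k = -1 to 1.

Both sequences indexed from 0 and zero outside their support.
Lags with overlap: k = -1 to 1.
  r_xh[-1] = x[1]*h[0] = -6
  r_xh[0] = x[0]*h[0] + x[1]*h[1] = -7
  r_xh[1] = x[0]*h[1] = -2
r_xh = [-6, -7, -2] (for k = -1, ..., 1)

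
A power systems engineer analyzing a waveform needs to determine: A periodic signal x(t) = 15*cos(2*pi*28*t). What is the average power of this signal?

Average power of A*cos(wt) is A^2/2.
P = 15^2 / 2 = 225/2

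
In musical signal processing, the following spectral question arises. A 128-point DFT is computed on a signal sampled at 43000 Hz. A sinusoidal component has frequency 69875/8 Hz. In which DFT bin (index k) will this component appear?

DFT frequency resolution = f_s/N = 43000/128 = 5375/16 Hz
Bin index k = f_signal / resolution = 69875/8 / 5375/16 = 26
The signal frequency 69875/8 Hz falls in DFT bin k = 26.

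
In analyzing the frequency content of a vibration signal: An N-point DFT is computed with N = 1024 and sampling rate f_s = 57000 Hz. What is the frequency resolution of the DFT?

DFT frequency resolution = f_s / N
= 57000 / 1024 = 7125/128 Hz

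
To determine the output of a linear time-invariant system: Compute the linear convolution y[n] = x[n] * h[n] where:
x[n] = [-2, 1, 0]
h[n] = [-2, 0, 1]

y[n] = sum_k x[k]*h[n-k]. Output length = len(x) + len(h) - 1 = 3 + 3 - 1 = 5.
y[0] = -2*-2 = 4
y[1] = 1*-2 + -2*0 = -2
y[2] = 0*-2 + 1*0 + -2*1 = -2
y[3] = 0*0 + 1*1 = 1
y[4] = 0*1 = 0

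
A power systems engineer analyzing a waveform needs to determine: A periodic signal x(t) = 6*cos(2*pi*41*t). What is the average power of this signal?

Average power of A*cos(wt) is A^2/2.
P = 6^2 / 2 = 36/2 = 18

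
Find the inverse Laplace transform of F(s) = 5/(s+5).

Standard pair: k/(s+a) <-> k*e^(-at)*u(t)
With k=5, a=5: f(t) = 5*e^(-5t)*u(t)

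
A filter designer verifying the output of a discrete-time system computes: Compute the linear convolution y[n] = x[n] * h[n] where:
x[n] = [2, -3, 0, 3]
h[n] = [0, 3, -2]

y[n] = sum_k x[k]*h[n-k]. Output length = len(x) + len(h) - 1 = 4 + 3 - 1 = 6.
y[0] = 2*0 = 0
y[1] = -3*0 + 2*3 = 6
y[2] = 0*0 + -3*3 + 2*-2 = -13
y[3] = 3*0 + 0*3 + -3*-2 = 6
y[4] = 3*3 + 0*-2 = 9
y[5] = 3*-2 = -6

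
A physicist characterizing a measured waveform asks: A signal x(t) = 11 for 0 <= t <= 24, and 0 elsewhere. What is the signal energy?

Energy = integral of |x(t)|^2 dt over the signal duration
= 11^2 * 24 = 121 * 24 = 2904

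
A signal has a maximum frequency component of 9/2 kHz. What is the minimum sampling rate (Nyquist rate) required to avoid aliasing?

By the Nyquist-Shannon sampling theorem,
the minimum sampling rate (Nyquist rate) must be at least 2 * f_max.
Nyquist rate = 2 * 9/2 kHz = 9 kHz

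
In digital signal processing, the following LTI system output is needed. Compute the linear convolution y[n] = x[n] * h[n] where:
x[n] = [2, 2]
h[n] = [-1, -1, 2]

y[n] = sum_k x[k]*h[n-k]. Output length = len(x) + len(h) - 1 = 2 + 3 - 1 = 4.
y[0] = 2*-1 = -2
y[1] = 2*-1 + 2*-1 = -4
y[2] = 2*-1 + 2*2 = 2
y[3] = 2*2 = 4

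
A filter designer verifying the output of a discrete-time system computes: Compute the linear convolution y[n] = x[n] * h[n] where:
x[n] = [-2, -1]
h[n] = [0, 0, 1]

y[n] = sum_k x[k]*h[n-k]. Output length = len(x) + len(h) - 1 = 2 + 3 - 1 = 4.
y[0] = -2*0 = 0
y[1] = -1*0 + -2*0 = 0
y[2] = -1*0 + -2*1 = -2
y[3] = -1*1 = -1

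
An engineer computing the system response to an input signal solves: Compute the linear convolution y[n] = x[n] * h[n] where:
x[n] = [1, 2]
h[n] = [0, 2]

y[n] = sum_k x[k]*h[n-k]. Output length = len(x) + len(h) - 1 = 2 + 2 - 1 = 3.
y[0] = 1*0 = 0
y[1] = 2*0 + 1*2 = 2
y[2] = 2*2 = 4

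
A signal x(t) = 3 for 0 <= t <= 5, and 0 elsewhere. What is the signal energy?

Energy = integral of |x(t)|^2 dt over the signal duration
= 3^2 * 5 = 9 * 5 = 45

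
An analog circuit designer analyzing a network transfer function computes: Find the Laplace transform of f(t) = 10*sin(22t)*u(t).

Standard pair: sin(wt)*u(t) <-> w/(s^2+w^2)
With w = 22: L{10*sin(22t)*u(t)} = 220/(s^2+484)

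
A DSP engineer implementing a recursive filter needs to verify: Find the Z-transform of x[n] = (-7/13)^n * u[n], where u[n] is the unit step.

The Z-transform of a^n * u[n] is z/(z-a) for |z| > |a|.
Here a = -7/13, so X(z) = z/(z - (-7/13)) = 13z/(13z + 7)
ROC: |z| > 7/13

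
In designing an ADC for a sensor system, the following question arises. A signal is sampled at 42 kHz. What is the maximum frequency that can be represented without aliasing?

The maximum frequency that can be represented without aliasing
is the Nyquist frequency: f_max = f_s / 2 = 42 kHz / 2 = 21 kHz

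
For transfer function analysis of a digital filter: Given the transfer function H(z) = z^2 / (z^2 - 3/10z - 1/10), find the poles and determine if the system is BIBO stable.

Poles are roots of the denominator: z^2 - 3/10z - 1/10 = 0.
Quadratic formula: z = [-(-3/10) +/- sqrt((-3/10)^2 - 4*(-1/10))] / 2
Discriminant = 9/100 + 2/5 = 49/100; sqrt = 7/10.
z = (3/10 +/- 7/10) / 2 => z = 1/2 or z = -1/5.
|p1| = 1/5, |p2| = 1/2.
For BIBO stability, all poles must lie inside the unit circle (|p| < 1).
System is STABLE since both |p| < 1.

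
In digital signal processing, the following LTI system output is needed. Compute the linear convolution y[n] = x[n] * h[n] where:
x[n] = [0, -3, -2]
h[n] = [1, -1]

y[n] = sum_k x[k]*h[n-k]. Output length = len(x) + len(h) - 1 = 3 + 2 - 1 = 4.
y[0] = 0*1 = 0
y[1] = -3*1 + 0*-1 = -3
y[2] = -2*1 + -3*-1 = 1
y[3] = -2*-1 = 2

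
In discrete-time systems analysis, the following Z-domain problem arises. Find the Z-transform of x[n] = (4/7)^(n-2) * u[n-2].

Time-shifting property: if X(z) = Z{x[n]}, then Z{x[n-d]} = z^(-d) * X(z)
X(z) = z/(z - 4/7) for x[n] = (4/7)^n * u[n]
Z{x[n-2]} = z^(-2) * z/(z - 4/7) = z^(-1)/(z - 4/7)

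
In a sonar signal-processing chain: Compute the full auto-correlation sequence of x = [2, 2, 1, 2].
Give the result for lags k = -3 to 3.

r_xx[k] = sum_m x[m]*x[m+k], indexed from 0, for k = -3 to 3:
  r_xx[-3] = x[3]*x[0] = 4
  r_xx[-2] = x[2]*x[0] + x[3]*x[1] = 6
  r_xx[-1] = x[1]*x[0] + x[2]*x[1] + x[3]*x[2] = 8
  r_xx[0] = x[0]*x[0] + x[1]*x[1] + x[2]*x[2] + x[3]*x[3] = 13
  r_xx[1] = x[0]*x[1] + x[1]*x[2] + x[2]*x[3] = 8
  r_xx[2] = x[0]*x[2] + x[1]*x[3] = 6
  r_xx[3] = x[0]*x[3] = 4
r_xx = [4, 6, 8, 13, 8, 6, 4]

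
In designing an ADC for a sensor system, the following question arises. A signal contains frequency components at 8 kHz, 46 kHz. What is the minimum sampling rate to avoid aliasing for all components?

The highest frequency component is f_max = 46 kHz.
Nyquist rate = 2 * f_max = 2 * 46 kHz = 92 kHz.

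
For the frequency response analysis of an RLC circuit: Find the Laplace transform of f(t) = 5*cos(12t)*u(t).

Standard pair: cos(wt)*u(t) <-> s/(s^2+w^2)
With w = 12: L{5*cos(12t)*u(t)} = 5s/(s^2+144)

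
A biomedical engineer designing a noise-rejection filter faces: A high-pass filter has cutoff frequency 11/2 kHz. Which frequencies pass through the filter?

A high-pass filter passes all frequencies above the cutoff frequency 11/2 kHz and attenuates lower frequencies.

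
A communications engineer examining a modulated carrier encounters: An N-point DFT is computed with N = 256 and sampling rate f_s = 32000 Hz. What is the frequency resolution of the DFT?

DFT frequency resolution = f_s / N
= 32000 / 256 = 125 Hz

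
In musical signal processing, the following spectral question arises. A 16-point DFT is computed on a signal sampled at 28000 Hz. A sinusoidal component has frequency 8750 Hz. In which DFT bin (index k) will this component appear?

DFT frequency resolution = f_s/N = 28000/16 = 1750 Hz
Bin index k = f_signal / resolution = 8750 / 1750 = 5
The signal frequency 8750 Hz falls in DFT bin k = 5.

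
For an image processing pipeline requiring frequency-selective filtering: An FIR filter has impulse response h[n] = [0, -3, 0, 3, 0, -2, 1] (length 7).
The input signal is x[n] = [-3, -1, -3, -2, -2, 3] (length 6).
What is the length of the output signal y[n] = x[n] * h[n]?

For linear convolution, the output length is:
len(y) = len(x) + len(h) - 1 = 6 + 7 - 1 = 12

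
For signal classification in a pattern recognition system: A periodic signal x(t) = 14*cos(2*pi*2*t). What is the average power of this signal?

Average power of A*cos(wt) is A^2/2.
P = 14^2 / 2 = 196/2 = 98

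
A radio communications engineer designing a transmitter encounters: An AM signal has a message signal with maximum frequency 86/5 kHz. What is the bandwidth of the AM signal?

In AM (double-sideband), the bandwidth is twice the message frequency.
BW = 2 * f_m = 2 * 86/5 kHz = 172/5 kHz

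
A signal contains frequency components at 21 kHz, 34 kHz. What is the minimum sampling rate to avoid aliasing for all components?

The highest frequency component is f_max = 34 kHz.
Nyquist rate = 2 * f_max = 2 * 34 kHz = 68 kHz.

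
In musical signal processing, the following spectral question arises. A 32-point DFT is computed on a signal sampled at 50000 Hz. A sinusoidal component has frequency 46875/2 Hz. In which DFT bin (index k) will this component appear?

DFT frequency resolution = f_s/N = 50000/32 = 3125/2 Hz
Bin index k = f_signal / resolution = 46875/2 / 3125/2 = 15
The signal frequency 46875/2 Hz falls in DFT bin k = 15.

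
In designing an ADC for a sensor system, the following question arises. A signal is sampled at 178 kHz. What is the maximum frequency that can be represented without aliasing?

The maximum frequency that can be represented without aliasing
is the Nyquist frequency: f_max = f_s / 2 = 178 kHz / 2 = 89 kHz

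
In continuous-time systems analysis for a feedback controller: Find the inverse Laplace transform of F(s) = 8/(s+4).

Standard pair: k/(s+a) <-> k*e^(-at)*u(t)
With k=8, a=4: f(t) = 8*e^(-4t)*u(t)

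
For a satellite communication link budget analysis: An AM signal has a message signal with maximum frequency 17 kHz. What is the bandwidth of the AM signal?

In AM (double-sideband), the bandwidth is twice the message frequency.
BW = 2 * f_m = 2 * 17 kHz = 34 kHz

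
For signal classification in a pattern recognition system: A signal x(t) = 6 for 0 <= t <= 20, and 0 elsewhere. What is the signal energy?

Energy = integral of |x(t)|^2 dt over the signal duration
= 6^2 * 20 = 36 * 20 = 720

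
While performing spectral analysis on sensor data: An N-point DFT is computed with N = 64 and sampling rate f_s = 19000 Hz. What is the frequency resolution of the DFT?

DFT frequency resolution = f_s / N
= 19000 / 64 = 2375/8 Hz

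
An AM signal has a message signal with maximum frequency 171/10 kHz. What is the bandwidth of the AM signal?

In AM (double-sideband), the bandwidth is twice the message frequency.
BW = 2 * f_m = 2 * 171/10 kHz = 171/5 kHz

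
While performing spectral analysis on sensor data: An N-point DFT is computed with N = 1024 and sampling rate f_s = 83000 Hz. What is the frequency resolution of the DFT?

DFT frequency resolution = f_s / N
= 83000 / 1024 = 10375/128 Hz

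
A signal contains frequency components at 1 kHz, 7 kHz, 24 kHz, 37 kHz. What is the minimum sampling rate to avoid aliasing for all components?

The highest frequency component is f_max = 37 kHz.
Nyquist rate = 2 * f_max = 2 * 37 kHz = 74 kHz.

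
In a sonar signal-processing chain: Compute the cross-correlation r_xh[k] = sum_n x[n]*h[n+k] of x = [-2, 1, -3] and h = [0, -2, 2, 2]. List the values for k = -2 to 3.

Both sequences indexed from 0 and zero outside their support.
Lags with overlap: k = -2 to 3.
  r_xh[-2] = x[2]*h[0] = 0
  r_xh[-1] = x[1]*h[0] + x[2]*h[1] = 6
  r_xh[0] = x[0]*h[0] + x[1]*h[1] + x[2]*h[2] = -8
  r_xh[1] = x[0]*h[1] + x[1]*h[2] + x[2]*h[3] = 0
  r_xh[2] = x[0]*h[2] + x[1]*h[3] = -2
  r_xh[3] = x[0]*h[3] = -4
r_xh = [0, 6, -8, 0, -2, -4] (for k = -2, ..., 3)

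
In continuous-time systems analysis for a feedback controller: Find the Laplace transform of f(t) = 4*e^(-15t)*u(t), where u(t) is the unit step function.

Standard Laplace transform pair:
e^(-at)*u(t) <-> 1/(s+a)
With a = 15: L{4*e^(-15t)*u(t)} = 4/(s+15), ROC: Re(s) > -15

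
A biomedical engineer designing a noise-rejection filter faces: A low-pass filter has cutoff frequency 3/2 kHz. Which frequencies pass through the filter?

A low-pass filter passes all frequencies below the cutoff frequency 3/2 kHz and attenuates higher frequencies.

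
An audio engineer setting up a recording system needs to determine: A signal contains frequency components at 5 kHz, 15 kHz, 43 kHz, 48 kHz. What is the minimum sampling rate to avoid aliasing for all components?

The highest frequency component is f_max = 48 kHz.
Nyquist rate = 2 * f_max = 2 * 48 kHz = 96 kHz.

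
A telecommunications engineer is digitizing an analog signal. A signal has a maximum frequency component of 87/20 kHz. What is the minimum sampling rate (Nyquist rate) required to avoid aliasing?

By the Nyquist-Shannon sampling theorem,
the minimum sampling rate (Nyquist rate) must be at least 2 * f_max.
Nyquist rate = 2 * 87/20 kHz = 87/10 kHz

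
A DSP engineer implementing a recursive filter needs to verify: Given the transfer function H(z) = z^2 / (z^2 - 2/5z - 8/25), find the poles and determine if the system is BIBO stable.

Poles are roots of the denominator: z^2 - 2/5z - 8/25 = 0.
Quadratic formula: z = [-(-2/5) +/- sqrt((-2/5)^2 - 4*(-8/25))] / 2
Discriminant = 4/25 + 32/25 = 36/25; sqrt = 6/5.
z = (2/5 +/- 6/5) / 2 => z = 4/5 or z = -2/5.
|p1| = 4/5, |p2| = 2/5.
For BIBO stability, all poles must lie inside the unit circle (|p| < 1).
System is STABLE since both |p| < 1.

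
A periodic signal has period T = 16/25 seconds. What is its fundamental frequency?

The fundamental frequency is the reciprocal of the period.
f = 1/T = 1/(16/25) = 25/16 Hz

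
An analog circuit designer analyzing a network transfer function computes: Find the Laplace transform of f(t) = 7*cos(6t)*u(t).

Standard pair: cos(wt)*u(t) <-> s/(s^2+w^2)
With w = 6: L{7*cos(6t)*u(t)} = 7s/(s^2+36)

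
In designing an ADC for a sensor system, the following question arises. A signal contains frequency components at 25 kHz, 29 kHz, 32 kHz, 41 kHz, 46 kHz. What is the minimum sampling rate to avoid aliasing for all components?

The highest frequency component is f_max = 46 kHz.
Nyquist rate = 2 * f_max = 2 * 46 kHz = 92 kHz.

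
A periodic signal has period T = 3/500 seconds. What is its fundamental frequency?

The fundamental frequency is the reciprocal of the period.
f = 1/T = 1/(3/500) = 500/3 Hz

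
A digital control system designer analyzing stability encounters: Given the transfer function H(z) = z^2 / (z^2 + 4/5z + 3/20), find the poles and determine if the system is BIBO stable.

Poles are roots of the denominator: z^2 + 4/5z + 3/20 = 0.
Quadratic formula: z = [-(4/5) +/- sqrt((4/5)^2 - 4*(3/20))] / 2
Discriminant = 16/25 - 3/5 = 1/25; sqrt = 1/5.
z = (-4/5 +/- 1/5) / 2 => z = -3/10 or z = -1/2.
|p1| = 3/10, |p2| = 1/2.
For BIBO stability, all poles must lie inside the unit circle (|p| < 1).
System is STABLE since both |p| < 1.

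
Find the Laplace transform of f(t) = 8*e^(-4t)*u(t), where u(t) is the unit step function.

Standard Laplace transform pair:
e^(-at)*u(t) <-> 1/(s+a)
With a = 4: L{8*e^(-4t)*u(t)} = 8/(s+4), ROC: Re(s) > -4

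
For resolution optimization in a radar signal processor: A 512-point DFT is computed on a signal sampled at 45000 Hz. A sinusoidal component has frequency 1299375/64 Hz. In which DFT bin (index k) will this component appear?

DFT frequency resolution = f_s/N = 45000/512 = 5625/64 Hz
Bin index k = f_signal / resolution = 1299375/64 / 5625/64 = 231
The signal frequency 1299375/64 Hz falls in DFT bin k = 231.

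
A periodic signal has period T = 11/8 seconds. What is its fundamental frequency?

The fundamental frequency is the reciprocal of the period.
f = 1/T = 1/(11/8) = 8/11 Hz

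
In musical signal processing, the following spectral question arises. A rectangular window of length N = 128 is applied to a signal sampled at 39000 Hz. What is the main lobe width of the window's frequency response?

For a rectangular window of length N,
the main lobe width in frequency is 2*f_s/N.
= 2*39000/128 = 4875/8 Hz
This determines the minimum frequency separation for resolving two sinusoids.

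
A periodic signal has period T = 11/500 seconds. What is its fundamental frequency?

The fundamental frequency is the reciprocal of the period.
f = 1/T = 1/(11/500) = 500/11 Hz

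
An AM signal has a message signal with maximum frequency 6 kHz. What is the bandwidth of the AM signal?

In AM (double-sideband), the bandwidth is twice the message frequency.
BW = 2 * f_m = 2 * 6 kHz = 12 kHz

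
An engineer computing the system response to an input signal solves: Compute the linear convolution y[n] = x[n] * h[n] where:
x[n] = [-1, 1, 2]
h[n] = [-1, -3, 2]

y[n] = sum_k x[k]*h[n-k]. Output length = len(x) + len(h) - 1 = 3 + 3 - 1 = 5.
y[0] = -1*-1 = 1
y[1] = 1*-1 + -1*-3 = 2
y[2] = 2*-1 + 1*-3 + -1*2 = -7
y[3] = 2*-3 + 1*2 = -4
y[4] = 2*2 = 4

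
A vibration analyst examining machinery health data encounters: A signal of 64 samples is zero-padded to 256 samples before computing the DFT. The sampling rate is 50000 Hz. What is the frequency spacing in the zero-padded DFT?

Original DFT: N = 64, resolution = f_s/N = 50000/64 = 3125/4 Hz
Zero-padded DFT: N = 256, resolution = f_s/N = 50000/256 = 3125/16 Hz
Zero-padding interpolates the spectrum (finer frequency grid)
but does NOT improve the true spectral resolution (ability to resolve close frequencies).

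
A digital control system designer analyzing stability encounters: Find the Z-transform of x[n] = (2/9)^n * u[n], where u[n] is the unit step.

The Z-transform of a^n * u[n] is z/(z-a) for |z| > |a|.
Here a = 2/9, so X(z) = z/(z - (2/9)) = 9z/(9z - 2)
ROC: |z| > 2/9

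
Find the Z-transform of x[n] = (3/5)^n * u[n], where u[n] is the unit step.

The Z-transform of a^n * u[n] is z/(z-a) for |z| > |a|.
Here a = 3/5, so X(z) = z/(z - (3/5)) = 5z/(5z - 3)
ROC: |z| > 3/5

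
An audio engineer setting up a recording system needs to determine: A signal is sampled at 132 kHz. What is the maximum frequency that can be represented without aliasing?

The maximum frequency that can be represented without aliasing
is the Nyquist frequency: f_max = f_s / 2 = 132 kHz / 2 = 66 kHz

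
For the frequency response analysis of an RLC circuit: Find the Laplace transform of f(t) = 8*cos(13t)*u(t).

Standard pair: cos(wt)*u(t) <-> s/(s^2+w^2)
With w = 13: L{8*cos(13t)*u(t)} = 8s/(s^2+169)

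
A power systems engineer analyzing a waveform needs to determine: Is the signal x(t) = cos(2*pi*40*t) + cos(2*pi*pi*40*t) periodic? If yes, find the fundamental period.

f1 = 40 Hz, f2 = 40*pi Hz
Ratio f2/f1 = pi, which is irrational.
Since the frequency ratio is irrational, no common period exists.
The signal is not periodic.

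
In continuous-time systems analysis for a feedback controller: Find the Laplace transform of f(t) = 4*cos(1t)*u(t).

Standard pair: cos(wt)*u(t) <-> s/(s^2+w^2)
With w = 1: L{4*cos(1t)*u(t)} = 4s/(s^2+1)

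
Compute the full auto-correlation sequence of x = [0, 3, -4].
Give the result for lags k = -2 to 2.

r_xx[k] = sum_m x[m]*x[m+k], indexed from 0, for k = -2 to 2:
  r_xx[-2] = x[2]*x[0] = 0
  r_xx[-1] = x[1]*x[0] + x[2]*x[1] = -12
  r_xx[0] = x[0]*x[0] + x[1]*x[1] + x[2]*x[2] = 25
  r_xx[1] = x[0]*x[1] + x[1]*x[2] = -12
  r_xx[2] = x[0]*x[2] = 0
r_xx = [0, -12, 25, -12, 0]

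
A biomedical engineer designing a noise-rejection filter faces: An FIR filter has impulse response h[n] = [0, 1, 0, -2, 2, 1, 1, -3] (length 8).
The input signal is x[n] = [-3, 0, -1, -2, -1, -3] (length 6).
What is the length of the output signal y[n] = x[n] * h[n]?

For linear convolution, the output length is:
len(y) = len(x) + len(h) - 1 = 6 + 8 - 1 = 13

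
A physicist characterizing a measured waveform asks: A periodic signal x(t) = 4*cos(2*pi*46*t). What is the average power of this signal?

Average power of A*cos(wt) is A^2/2.
P = 4^2 / 2 = 16/2 = 8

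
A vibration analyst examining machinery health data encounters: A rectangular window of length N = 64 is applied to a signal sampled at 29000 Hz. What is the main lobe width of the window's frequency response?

For a rectangular window of length N,
the main lobe width in frequency is 2*f_s/N.
= 2*29000/64 = 3625/4 Hz
This determines the minimum frequency separation for resolving two sinusoids.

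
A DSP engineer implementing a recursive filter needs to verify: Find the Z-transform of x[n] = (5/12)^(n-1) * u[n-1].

Time-shifting property: if X(z) = Z{x[n]}, then Z{x[n-d]} = z^(-d) * X(z)
X(z) = z/(z - 5/12) for x[n] = (5/12)^n * u[n]
Z{x[n-1]} = z^(-1) * z/(z - 5/12) = 1/(z - 5/12)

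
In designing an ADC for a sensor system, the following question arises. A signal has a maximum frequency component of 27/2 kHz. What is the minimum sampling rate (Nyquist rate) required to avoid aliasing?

By the Nyquist-Shannon sampling theorem,
the minimum sampling rate (Nyquist rate) must be at least 2 * f_max.
Nyquist rate = 2 * 27/2 kHz = 27 kHz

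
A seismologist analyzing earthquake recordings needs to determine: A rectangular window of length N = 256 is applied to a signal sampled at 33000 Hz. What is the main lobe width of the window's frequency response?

For a rectangular window of length N,
the main lobe width in frequency is 2*f_s/N.
= 2*33000/256 = 4125/16 Hz
This determines the minimum frequency separation for resolving two sinusoids.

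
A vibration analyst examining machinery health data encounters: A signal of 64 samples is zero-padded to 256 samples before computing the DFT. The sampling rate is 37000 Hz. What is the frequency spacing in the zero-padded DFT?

Original DFT: N = 64, resolution = f_s/N = 37000/64 = 4625/8 Hz
Zero-padded DFT: N = 256, resolution = f_s/N = 37000/256 = 4625/32 Hz
Zero-padding interpolates the spectrum (finer frequency grid)
but does NOT improve the true spectral resolution (ability to resolve close frequencies).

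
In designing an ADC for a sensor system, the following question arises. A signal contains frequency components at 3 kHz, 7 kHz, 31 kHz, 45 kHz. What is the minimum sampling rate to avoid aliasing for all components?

The highest frequency component is f_max = 45 kHz.
Nyquist rate = 2 * f_max = 2 * 45 kHz = 90 kHz.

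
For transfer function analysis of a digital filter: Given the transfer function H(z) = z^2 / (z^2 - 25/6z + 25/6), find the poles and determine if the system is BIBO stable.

Poles are roots of the denominator: z^2 - 25/6z + 25/6 = 0.
Quadratic formula: z = [-(-25/6) +/- sqrt((-25/6)^2 - 4*(25/6))] / 2
Discriminant = 625/36 - 50/3 = 25/36; sqrt = 5/6.
z = (25/6 +/- 5/6) / 2 => z = 5/2 or z = 5/3.
|p1| = 5/3, |p2| = 5/2.
For BIBO stability, all poles must lie inside the unit circle (|p| < 1).
System is UNSTABLE since at least one |p| >= 1.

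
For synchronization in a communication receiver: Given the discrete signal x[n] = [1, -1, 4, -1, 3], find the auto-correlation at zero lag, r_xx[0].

The auto-correlation at zero lag r_xx[0] equals the signal energy.
r_xx[0] = sum of x[n]^2 = 1^2 + (-1)^2 + 4^2 + (-1)^2 + 3^2
= 1 + 1 + 16 + 1 + 9 = 28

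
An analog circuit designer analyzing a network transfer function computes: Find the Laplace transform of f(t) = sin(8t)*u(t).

Standard pair: sin(wt)*u(t) <-> w/(s^2+w^2)
With w = 8: L{sin(8t)*u(t)} = 8/(s^2+64)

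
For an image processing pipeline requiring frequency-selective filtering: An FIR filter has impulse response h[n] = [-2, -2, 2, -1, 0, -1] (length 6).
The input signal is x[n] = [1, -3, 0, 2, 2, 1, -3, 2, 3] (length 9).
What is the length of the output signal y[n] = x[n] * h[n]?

For linear convolution, the output length is:
len(y) = len(x) + len(h) - 1 = 9 + 6 - 1 = 14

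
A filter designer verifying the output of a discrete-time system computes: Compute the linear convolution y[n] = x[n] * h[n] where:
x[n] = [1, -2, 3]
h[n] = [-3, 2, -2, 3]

y[n] = sum_k x[k]*h[n-k]. Output length = len(x) + len(h) - 1 = 3 + 4 - 1 = 6.
y[0] = 1*-3 = -3
y[1] = -2*-3 + 1*2 = 8
y[2] = 3*-3 + -2*2 + 1*-2 = -15
y[3] = 3*2 + -2*-2 + 1*3 = 13
y[4] = 3*-2 + -2*3 = -12
y[5] = 3*3 = 9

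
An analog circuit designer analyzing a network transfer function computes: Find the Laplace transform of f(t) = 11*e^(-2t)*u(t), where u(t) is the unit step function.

Standard Laplace transform pair:
e^(-at)*u(t) <-> 1/(s+a)
With a = 2: L{11*e^(-2t)*u(t)} = 11/(s+2), ROC: Re(s) > -2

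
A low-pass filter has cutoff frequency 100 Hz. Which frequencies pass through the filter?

A low-pass filter passes all frequencies below the cutoff frequency 100 Hz and attenuates higher frequencies.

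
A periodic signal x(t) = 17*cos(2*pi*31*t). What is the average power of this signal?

Average power of A*cos(wt) is A^2/2.
P = 17^2 / 2 = 289/2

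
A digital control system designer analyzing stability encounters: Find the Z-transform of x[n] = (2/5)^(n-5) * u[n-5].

Time-shifting property: if X(z) = Z{x[n]}, then Z{x[n-d]} = z^(-d) * X(z)
X(z) = z/(z - 2/5) for x[n] = (2/5)^n * u[n]
Z{x[n-5]} = z^(-5) * z/(z - 2/5) = z^(-4)/(z - 2/5)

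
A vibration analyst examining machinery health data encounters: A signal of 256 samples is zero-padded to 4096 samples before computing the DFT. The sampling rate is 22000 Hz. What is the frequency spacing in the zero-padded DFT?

Original DFT: N = 256, resolution = f_s/N = 22000/256 = 1375/16 Hz
Zero-padded DFT: N = 4096, resolution = f_s/N = 22000/4096 = 1375/256 Hz
Zero-padding interpolates the spectrum (finer frequency grid)
but does NOT improve the true spectral resolution (ability to resolve close frequencies).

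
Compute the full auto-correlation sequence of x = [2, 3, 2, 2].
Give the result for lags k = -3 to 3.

r_xx[k] = sum_m x[m]*x[m+k], indexed from 0, for k = -3 to 3:
  r_xx[-3] = x[3]*x[0] = 4
  r_xx[-2] = x[2]*x[0] + x[3]*x[1] = 10
  r_xx[-1] = x[1]*x[0] + x[2]*x[1] + x[3]*x[2] = 16
  r_xx[0] = x[0]*x[0] + x[1]*x[1] + x[2]*x[2] + x[3]*x[3] = 21
  r_xx[1] = x[0]*x[1] + x[1]*x[2] + x[2]*x[3] = 16
  r_xx[2] = x[0]*x[2] + x[1]*x[3] = 10
  r_xx[3] = x[0]*x[3] = 4
r_xx = [4, 10, 16, 21, 16, 10, 4]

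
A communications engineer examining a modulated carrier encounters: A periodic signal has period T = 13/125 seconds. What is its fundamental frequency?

The fundamental frequency is the reciprocal of the period.
f = 1/T = 1/(13/125) = 125/13 Hz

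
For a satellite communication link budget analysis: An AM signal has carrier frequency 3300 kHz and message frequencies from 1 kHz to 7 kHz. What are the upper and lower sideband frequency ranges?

Upper sideband (USB) = fc + [fm_low, fm_high] = 3300 + [1, 7] = [3301, 3307] kHz
Lower sideband (LSB) = fc - [fm_high, fm_low] = 3300 - [7, 1] = [3293, 3299] kHz
Total occupied spectrum: 3293 kHz to 3307 kHz (plus carrier at 3300 kHz)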